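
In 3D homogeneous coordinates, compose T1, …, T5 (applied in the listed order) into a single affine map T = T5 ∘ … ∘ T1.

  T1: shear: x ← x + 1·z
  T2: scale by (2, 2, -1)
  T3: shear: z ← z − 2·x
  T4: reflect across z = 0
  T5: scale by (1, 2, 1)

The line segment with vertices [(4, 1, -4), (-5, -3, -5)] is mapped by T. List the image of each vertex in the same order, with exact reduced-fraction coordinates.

image vertices: (0, 4, -4), (-20, -12, -45)

T1 shear: x ← x + 1·z: (4, 1, -4) → (0, 1, -4); (-5, -3, -5) → (-10, -3, -5)
T2 scale by (2, 2, -1): (0, 1, -4) → (0, 2, 4); (-10, -3, -5) → (-20, -6, 5)
T3 shear: z ← z − 2·x: (0, 2, 4) → (0, 2, 4); (-20, -6, 5) → (-20, -6, 45)
T4 reflect across z = 0: (0, 2, 4) → (0, 2, -4); (-20, -6, 45) → (-20, -6, -45)
T5 scale by (1, 2, 1): (0, 2, -4) → (0, 4, -4); (-20, -6, -45) → (-20, -12, -45)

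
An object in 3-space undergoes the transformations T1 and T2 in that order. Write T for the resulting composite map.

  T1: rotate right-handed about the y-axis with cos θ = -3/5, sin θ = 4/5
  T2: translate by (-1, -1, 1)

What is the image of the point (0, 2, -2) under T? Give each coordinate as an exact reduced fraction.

T1 rotate right-handed about the y-axis with cos θ = -3/5, sin θ = 4/5: (0, 2, -2) → (-8/5, 2, 6/5)
T2 translate by (-1, -1, 1): (-8/5, 2, 6/5) → (-13/5, 1, 11/5)

T(p) = (-13/5, 1, 11/5)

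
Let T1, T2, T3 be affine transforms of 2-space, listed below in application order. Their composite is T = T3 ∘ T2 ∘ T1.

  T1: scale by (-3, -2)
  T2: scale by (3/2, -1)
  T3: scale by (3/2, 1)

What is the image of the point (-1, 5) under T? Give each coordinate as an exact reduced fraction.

T(p) = (27/4, 10)

T1 scale by (-3, -2): (-1, 5) → (3, -10)
T2 scale by (3/2, -1): (3, -10) → (9/2, 10)
T3 scale by (3/2, 1): (9/2, 10) → (27/4, 10)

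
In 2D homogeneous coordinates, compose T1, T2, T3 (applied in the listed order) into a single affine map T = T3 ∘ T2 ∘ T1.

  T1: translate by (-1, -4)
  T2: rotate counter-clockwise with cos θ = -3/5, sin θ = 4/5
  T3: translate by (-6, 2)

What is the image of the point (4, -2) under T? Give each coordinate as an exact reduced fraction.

T(p) = (-3, 8)

T1 translate by (-1, -4): (4, -2) → (3, -6)
T2 rotate counter-clockwise with cos θ = -3/5, sin θ = 4/5: (3, -6) → (3, 6)
T3 translate by (-6, 2): (3, 6) → (-3, 8)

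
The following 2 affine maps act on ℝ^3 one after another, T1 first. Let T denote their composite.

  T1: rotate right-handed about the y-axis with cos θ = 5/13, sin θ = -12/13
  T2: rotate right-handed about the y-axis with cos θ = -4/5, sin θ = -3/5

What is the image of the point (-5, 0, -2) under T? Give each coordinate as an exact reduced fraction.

T(p) = (214/65, 0, 277/65)

T1 rotate right-handed about the y-axis with cos θ = 5/13, sin θ = -12/13: (-5, 0, -2) → (-1/13, 0, -70/13)
T2 rotate right-handed about the y-axis with cos θ = -4/5, sin θ = -3/5: (-1/13, 0, -70/13) → (214/65, 0, 277/65)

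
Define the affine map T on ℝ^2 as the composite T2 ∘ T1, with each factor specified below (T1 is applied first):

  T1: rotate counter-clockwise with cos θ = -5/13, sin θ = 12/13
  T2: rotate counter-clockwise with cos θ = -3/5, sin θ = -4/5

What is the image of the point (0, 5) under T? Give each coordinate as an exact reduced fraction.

T1 rotate counter-clockwise with cos θ = -5/13, sin θ = 12/13: (0, 5) → (-60/13, -25/13)
T2 rotate counter-clockwise with cos θ = -3/5, sin θ = -4/5: (-60/13, -25/13) → (16/13, 63/13)

T(p) = (16/13, 63/13)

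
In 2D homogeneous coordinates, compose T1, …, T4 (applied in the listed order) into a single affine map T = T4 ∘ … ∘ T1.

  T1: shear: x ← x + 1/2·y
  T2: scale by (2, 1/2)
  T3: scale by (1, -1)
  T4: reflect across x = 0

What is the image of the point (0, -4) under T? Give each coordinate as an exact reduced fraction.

T1 shear: x ← x + 1/2·y: (0, -4) → (-2, -4)
T2 scale by (2, 1/2): (-2, -4) → (-4, -2)
T3 scale by (1, -1): (-4, -2) → (-4, 2)
T4 reflect across x = 0: (-4, 2) → (4, 2)

T(p) = (4, 2)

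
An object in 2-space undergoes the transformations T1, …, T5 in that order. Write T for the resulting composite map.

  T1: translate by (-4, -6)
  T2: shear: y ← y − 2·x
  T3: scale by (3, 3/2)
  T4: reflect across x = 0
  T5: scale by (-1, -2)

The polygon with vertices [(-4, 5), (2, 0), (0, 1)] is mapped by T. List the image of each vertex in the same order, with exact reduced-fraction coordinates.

T1 translate by (-4, -6): (-4, 5) → (-8, -1); (2, 0) → (-2, -6); (0, 1) → (-4, -5)
T2 shear: y ← y − 2·x: (-8, -1) → (-8, 15); (-2, -6) → (-2, -2); (-4, -5) → (-4, 3)
T3 scale by (3, 3/2): (-8, 15) → (-24, 45/2); (-2, -2) → (-6, -3); (-4, 3) → (-12, 9/2)
T4 reflect across x = 0: (-24, 45/2) → (24, 45/2); (-6, -3) → (6, -3); (-12, 9/2) → (12, 9/2)
T5 scale by (-1, -2): (24, 45/2) → (-24, -45); (6, -3) → (-6, 6); (12, 9/2) → (-12, -9)

image vertices: (-24, -45), (-6, 6), (-12, -9)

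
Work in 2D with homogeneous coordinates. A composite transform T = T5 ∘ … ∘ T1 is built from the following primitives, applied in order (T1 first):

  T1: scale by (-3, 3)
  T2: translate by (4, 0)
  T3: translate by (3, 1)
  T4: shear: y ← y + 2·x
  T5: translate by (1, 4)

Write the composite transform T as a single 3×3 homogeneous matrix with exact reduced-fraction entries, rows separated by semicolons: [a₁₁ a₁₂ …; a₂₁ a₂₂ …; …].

T = [-3 0 8; -6 3 19; 0 0 1]

T1 = [-3 0 0; 0 3 0; 0 0 1]
T2·T1 = [-3 0 4; 0 3 0; 0 0 1]
T3·…·T1 = [-3 0 7; 0 3 1; 0 0 1]
T4·…·T1 = [-3 0 7; -6 3 15; 0 0 1]
T5·…·T1 = [-3 0 8; -6 3 19; 0 0 1]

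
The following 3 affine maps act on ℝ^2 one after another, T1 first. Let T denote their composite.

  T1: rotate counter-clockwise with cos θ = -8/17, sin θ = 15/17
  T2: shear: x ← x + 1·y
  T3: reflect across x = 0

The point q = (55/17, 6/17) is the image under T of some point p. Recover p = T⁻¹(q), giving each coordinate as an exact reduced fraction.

T1 = [-8/17 -15/17 0; 15/17 -8/17 0; 0 0 1]
T2·T1 = [7/17 -23/17 0; 15/17 -8/17 0; 0 0 1]
T3·…·T1 = [-7/17 23/17 0; 15/17 -8/17 0; 0 0 1]
det M = -1; M⁻¹ = [8/17 23/17 0; 15/17 7/17 0; 0 0 1]
M⁻¹ · (55/17, 6/17)ᵀ = (2, 3)ᵀ

p = (2, 3)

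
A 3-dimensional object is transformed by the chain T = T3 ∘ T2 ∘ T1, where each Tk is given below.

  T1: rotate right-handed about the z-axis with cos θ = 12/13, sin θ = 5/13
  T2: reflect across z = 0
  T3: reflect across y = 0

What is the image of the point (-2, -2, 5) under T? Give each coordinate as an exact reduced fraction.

T1 rotate right-handed about the z-axis with cos θ = 12/13, sin θ = 5/13: (-2, -2, 5) → (-14/13, -34/13, 5)
T2 reflect across z = 0: (-14/13, -34/13, 5) → (-14/13, -34/13, -5)
T3 reflect across y = 0: (-14/13, -34/13, -5) → (-14/13, 34/13, -5)

T(p) = (-14/13, 34/13, -5)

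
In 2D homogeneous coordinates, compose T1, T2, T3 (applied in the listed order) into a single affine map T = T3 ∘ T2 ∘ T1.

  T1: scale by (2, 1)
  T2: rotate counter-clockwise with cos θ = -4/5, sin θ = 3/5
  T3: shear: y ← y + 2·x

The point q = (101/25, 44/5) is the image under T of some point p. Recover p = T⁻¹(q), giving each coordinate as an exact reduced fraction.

p = (-7/5, -3)

T1 = [2 0 0; 0 1 0; 0 0 1]
T2·T1 = [-8/5 -3/5 0; 6/5 -4/5 0; 0 0 1]
T3·…·T1 = [-8/5 -3/5 0; -2 -2 0; 0 0 1]
det M = 2; M⁻¹ = [-1 3/10 0; 1 -4/5 0; 0 0 1]
M⁻¹ · (101/25, 44/5)ᵀ = (-7/5, -3)ᵀ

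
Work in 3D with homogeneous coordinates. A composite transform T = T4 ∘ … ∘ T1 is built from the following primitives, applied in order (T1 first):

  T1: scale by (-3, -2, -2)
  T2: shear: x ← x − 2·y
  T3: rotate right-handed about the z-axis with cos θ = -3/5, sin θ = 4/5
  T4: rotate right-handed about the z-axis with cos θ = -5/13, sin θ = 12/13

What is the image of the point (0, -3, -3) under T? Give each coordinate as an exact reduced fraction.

T1 scale by (-3, -2, -2): (0, -3, -3) → (0, 6, 6)
T2 shear: x ← x − 2·y: (0, 6, 6) → (-12, 6, 6)
T3 rotate right-handed about the z-axis with cos θ = -3/5, sin θ = 4/5: (-12, 6, 6) → (12/5, -66/5, 6)
T4 rotate right-handed about the z-axis with cos θ = -5/13, sin θ = 12/13: (12/5, -66/5, 6) → (732/65, 474/65, 6)

T(p) = (732/65, 474/65, 6)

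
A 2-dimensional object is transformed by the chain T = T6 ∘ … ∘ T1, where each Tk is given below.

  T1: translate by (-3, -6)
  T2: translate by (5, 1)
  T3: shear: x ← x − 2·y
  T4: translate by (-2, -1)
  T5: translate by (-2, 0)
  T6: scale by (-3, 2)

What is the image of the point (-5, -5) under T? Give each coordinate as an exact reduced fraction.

T1 translate by (-3, -6): (-5, -5) → (-8, -11)
T2 translate by (5, 1): (-8, -11) → (-3, -10)
T3 shear: x ← x − 2·y: (-3, -10) → (17, -10)
T4 translate by (-2, -1): (17, -10) → (15, -11)
T5 translate by (-2, 0): (15, -11) → (13, -11)
T6 scale by (-3, 2): (13, -11) → (-39, -22)

T(p) = (-39, -22)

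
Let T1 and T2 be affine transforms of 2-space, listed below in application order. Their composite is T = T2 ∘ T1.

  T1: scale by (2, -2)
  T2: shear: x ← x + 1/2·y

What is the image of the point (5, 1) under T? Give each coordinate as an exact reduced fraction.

T1 scale by (2, -2): (5, 1) → (10, -2)
T2 shear: x ← x + 1/2·y: (10, -2) → (9, -2)

T(p) = (9, -2)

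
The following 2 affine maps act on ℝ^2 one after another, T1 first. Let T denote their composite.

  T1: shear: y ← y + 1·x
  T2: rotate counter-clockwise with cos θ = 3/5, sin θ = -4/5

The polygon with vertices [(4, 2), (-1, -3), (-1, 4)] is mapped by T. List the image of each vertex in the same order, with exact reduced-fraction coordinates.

T1 shear: y ← y + 1·x: (4, 2) → (4, 6); (-1, -3) → (-1, -4); (-1, 4) → (-1, 3)
T2 rotate counter-clockwise with cos θ = 3/5, sin θ = -4/5: (4, 6) → (36/5, 2/5); (-1, -4) → (-19/5, -8/5); (-1, 3) → (9/5, 13/5)

image vertices: (36/5, 2/5), (-19/5, -8/5), (9/5, 13/5)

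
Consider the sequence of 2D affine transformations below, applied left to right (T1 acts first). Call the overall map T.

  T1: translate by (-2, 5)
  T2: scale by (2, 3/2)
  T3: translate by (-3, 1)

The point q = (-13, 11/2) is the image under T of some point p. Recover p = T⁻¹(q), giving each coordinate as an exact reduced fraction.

p = (-3, -2)

T1 = [1 0 -2; 0 1 5; 0 0 1]
T2·T1 = [2 0 -4; 0 3/2 15/2; 0 0 1]
T3·…·T1 = [2 0 -7; 0 3/2 17/2; 0 0 1]
det M = 3; M⁻¹ = [1/2 0 7/2; 0 2/3 -17/3; 0 0 1]
M⁻¹ · (-13, 11/2)ᵀ = (-3, -2)ᵀ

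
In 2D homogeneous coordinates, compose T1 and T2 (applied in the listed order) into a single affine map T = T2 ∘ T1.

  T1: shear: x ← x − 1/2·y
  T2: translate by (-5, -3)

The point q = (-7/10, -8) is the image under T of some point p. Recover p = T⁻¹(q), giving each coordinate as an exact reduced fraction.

T1 = [1 -1/2 0; 0 1 0; 0 0 1]
T2·T1 = [1 -1/2 -5; 0 1 -3; 0 0 1]
det M = 1; M⁻¹ = [1 1/2 13/2; 0 1 3; 0 0 1]
M⁻¹ · (-7/10, -8)ᵀ = (9/5, -5)ᵀ

p = (9/5, -5)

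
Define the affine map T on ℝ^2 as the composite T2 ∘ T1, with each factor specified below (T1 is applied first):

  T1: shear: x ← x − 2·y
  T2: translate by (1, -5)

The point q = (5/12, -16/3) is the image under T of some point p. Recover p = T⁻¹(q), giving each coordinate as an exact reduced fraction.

T1 = [1 -2 0; 0 1 0; 0 0 1]
T2·T1 = [1 -2 1; 0 1 -5; 0 0 1]
det M = 1; M⁻¹ = [1 2 9; 0 1 5; 0 0 1]
M⁻¹ · (5/12, -16/3)ᵀ = (-5/4, -1/3)ᵀ

p = (-5/4, -1/3)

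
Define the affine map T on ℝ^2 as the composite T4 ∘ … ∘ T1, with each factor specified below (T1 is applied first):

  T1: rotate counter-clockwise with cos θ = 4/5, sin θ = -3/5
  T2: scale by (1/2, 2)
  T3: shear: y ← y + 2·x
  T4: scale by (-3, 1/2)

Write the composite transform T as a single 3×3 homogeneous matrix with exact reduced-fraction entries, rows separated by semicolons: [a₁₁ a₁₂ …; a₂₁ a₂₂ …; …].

T = [-6/5 -9/10 0; -1/5 11/10 0; 0 0 1]

T1 = [4/5 3/5 0; -3/5 4/5 0; 0 0 1]
T2·T1 = [2/5 3/10 0; -6/5 8/5 0; 0 0 1]
T3·…·T1 = [2/5 3/10 0; -2/5 11/5 0; 0 0 1]
T4·…·T1 = [-6/5 -9/10 0; -1/5 11/10 0; 0 0 1]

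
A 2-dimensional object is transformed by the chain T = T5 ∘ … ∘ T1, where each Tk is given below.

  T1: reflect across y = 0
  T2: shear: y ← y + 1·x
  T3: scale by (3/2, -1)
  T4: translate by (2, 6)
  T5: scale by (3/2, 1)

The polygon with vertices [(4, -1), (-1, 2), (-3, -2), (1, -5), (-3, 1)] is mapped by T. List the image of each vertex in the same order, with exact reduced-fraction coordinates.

image vertices: (12, 1), (3/4, 9), (-15/4, 7), (21/4, 0), (-15/4, 10)

T1 reflect across y = 0: (4, -1) → (4, 1); (-1, 2) → (-1, -2); (-3, -2) → (-3, 2); (1, -5) → (1, 5); (-3, 1) → (-3, -1)
T2 shear: y ← y + 1·x: (4, 1) → (4, 5); (-1, -2) → (-1, -3); (-3, 2) → (-3, -1); (1, 5) → (1, 6); (-3, -1) → (-3, -4)
T3 scale by (3/2, -1): (4, 5) → (6, -5); (-1, -3) → (-3/2, 3); (-3, -1) → (-9/2, 1); (1, 6) → (3/2, -6); (-3, -4) → (-9/2, 4)
T4 translate by (2, 6): (6, -5) → (8, 1); (-3/2, 3) → (1/2, 9); (-9/2, 1) → (-5/2, 7); (3/2, -6) → (7/2, 0); (-9/2, 4) → (-5/2, 10)
T5 scale by (3/2, 1): (8, 1) → (12, 1); (1/2, 9) → (3/4, 9); (-5/2, 7) → (-15/4, 7); (7/2, 0) → (21/4, 0); (-5/2, 10) → (-15/4, 10)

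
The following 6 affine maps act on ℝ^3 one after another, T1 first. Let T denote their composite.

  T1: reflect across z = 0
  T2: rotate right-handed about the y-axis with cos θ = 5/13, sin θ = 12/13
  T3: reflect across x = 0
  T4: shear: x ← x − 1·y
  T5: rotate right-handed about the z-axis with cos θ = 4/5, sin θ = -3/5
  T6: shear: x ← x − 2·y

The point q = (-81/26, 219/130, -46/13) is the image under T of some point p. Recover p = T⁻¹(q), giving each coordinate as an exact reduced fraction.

p = (3, 3/2, 2)

T1 = [1 0 0 0; 0 1 0 0; 0 0 -1 0; 0 0 0 1]
T2·T1 = [5/13 0 -12/13 0; 0 1 0 0; -12/13 0 -5/13 0; 0 0 0 1]
T3·…·T1 = [-5/13 0 12/13 0; 0 1 0 0; -12/13 0 -5/13 0; 0 0 0 1]
T4·…·T1 = [-5/13 -1 12/13 0; 0 1 0 0; -12/13 0 -5/13 0; 0 0 0 1]
T5·…·T1 = [-4/13 -1/5 48/65 0; 3/13 7/5 -36/65 0; -12/13 0 -5/13 0; 0 0 0 1]
T6·…·T1 = [-10/13 -3 24/13 0; 3/13 7/5 -36/65 0; -12/13 0 -5/13 0; 0 0 0 1]
det M = 1; M⁻¹ = [-7/13 -15/13 -12/13 0; 3/5 2 0 0; 84/65 36/13 -5/13 0; 0 0 0 1]
M⁻¹ · (-81/26, 219/130, -46/13)ᵀ = (3, 3/2, 2)ᵀ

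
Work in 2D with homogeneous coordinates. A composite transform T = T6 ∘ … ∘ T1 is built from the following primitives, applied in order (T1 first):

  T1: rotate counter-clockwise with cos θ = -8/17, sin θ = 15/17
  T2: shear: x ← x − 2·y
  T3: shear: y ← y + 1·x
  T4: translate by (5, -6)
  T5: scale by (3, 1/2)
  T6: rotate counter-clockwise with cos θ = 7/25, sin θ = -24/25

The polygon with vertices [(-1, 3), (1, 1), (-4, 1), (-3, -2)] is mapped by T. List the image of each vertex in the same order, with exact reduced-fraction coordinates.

image vertices: (1446/425, -9422/425), (-576/425, -3918/425), (282/25, -2023/50), (3909/425, -28501/850)

T1 rotate counter-clockwise with cos θ = -8/17, sin θ = 15/17: (-1, 3) → (-37/17, -39/17); (1, 1) → (-23/17, 7/17); (-4, 1) → (1, -4); (-3, -2) → (54/17, -29/17)
T2 shear: x ← x − 2·y: (-37/17, -39/17) → (41/17, -39/17); (-23/17, 7/17) → (-37/17, 7/17); (1, -4) → (9, -4); (54/17, -29/17) → (112/17, -29/17)
T3 shear: y ← y + 1·x: (41/17, -39/17) → (41/17, 2/17); (-37/17, 7/17) → (-37/17, -30/17); (9, -4) → (9, 5); (112/17, -29/17) → (112/17, 83/17)
T4 translate by (5, -6): (41/17, 2/17) → (126/17, -100/17); (-37/17, -30/17) → (48/17, -132/17); (9, 5) → (14, -1); (112/17, 83/17) → (197/17, -19/17)
T5 scale by (3, 1/2): (126/17, -100/17) → (378/17, -50/17); (48/17, -132/17) → (144/17, -66/17); (14, -1) → (42, -1/2); (197/17, -19/17) → (591/17, -19/34)
T6 rotate counter-clockwise with cos θ = 7/25, sin θ = -24/25: (378/17, -50/17) → (1446/425, -9422/425); (144/17, -66/17) → (-576/425, -3918/425); (42, -1/2) → (282/25, -2023/50); (591/17, -19/34) → (3909/425, -28501/850)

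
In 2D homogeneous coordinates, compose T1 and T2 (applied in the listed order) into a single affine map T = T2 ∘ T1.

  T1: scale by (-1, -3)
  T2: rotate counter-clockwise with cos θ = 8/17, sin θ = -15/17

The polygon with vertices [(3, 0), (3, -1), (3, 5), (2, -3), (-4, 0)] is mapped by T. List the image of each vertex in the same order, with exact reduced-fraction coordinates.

image vertices: (-24/17, 45/17), (21/17, 69/17), (-249/17, -75/17), (7, 6), (32/17, -60/17)

T1 scale by (-1, -3): (3, 0) → (-3, 0); (3, -1) → (-3, 3); (3, 5) → (-3, -15); (2, -3) → (-2, 9); (-4, 0) → (4, 0)
T2 rotate counter-clockwise with cos θ = 8/17, sin θ = -15/17: (-3, 0) → (-24/17, 45/17); (-3, 3) → (21/17, 69/17); (-3, -15) → (-249/17, -75/17); (-2, 9) → (7, 6); (4, 0) → (32/17, -60/17)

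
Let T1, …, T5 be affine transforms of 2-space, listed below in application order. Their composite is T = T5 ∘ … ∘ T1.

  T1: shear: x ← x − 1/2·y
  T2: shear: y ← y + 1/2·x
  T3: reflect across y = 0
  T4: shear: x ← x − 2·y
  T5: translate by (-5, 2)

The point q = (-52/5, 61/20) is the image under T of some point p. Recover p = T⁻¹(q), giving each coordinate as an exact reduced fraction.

p = (-3, 3/5)

T1 = [1 -1/2 0; 0 1 0; 0 0 1]
T2·T1 = [1 -1/2 0; 1/2 3/4 0; 0 0 1]
T3·…·T1 = [1 -1/2 0; -1/2 -3/4 0; 0 0 1]
T4·…·T1 = [2 1 0; -1/2 -3/4 0; 0 0 1]
T5·…·T1 = [2 1 -5; -1/2 -3/4 2; 0 0 1]
det M = -1; M⁻¹ = [3/4 1 7/4; -1/2 -2 3/2; 0 0 1]
M⁻¹ · (-52/5, 61/20)ᵀ = (-3, 3/5)ᵀ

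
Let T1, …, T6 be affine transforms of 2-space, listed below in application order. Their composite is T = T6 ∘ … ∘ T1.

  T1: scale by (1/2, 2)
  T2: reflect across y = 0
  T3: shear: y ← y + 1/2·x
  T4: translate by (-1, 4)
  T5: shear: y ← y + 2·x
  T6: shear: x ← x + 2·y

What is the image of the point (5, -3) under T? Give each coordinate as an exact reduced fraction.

T1 scale by (1/2, 2): (5, -3) → (5/2, -6)
T2 reflect across y = 0: (5/2, -6) → (5/2, 6)
T3 shear: y ← y + 1/2·x: (5/2, 6) → (5/2, 29/4)
T4 translate by (-1, 4): (5/2, 29/4) → (3/2, 45/4)
T5 shear: y ← y + 2·x: (3/2, 45/4) → (3/2, 57/4)
T6 shear: x ← x + 2·y: (3/2, 57/4) → (30, 57/4)

T(p) = (30, 57/4)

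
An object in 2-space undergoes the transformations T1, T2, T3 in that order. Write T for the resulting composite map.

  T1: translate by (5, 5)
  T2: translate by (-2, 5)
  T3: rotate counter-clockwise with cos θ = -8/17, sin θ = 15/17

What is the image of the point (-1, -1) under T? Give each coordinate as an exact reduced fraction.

T1 translate by (5, 5): (-1, -1) → (4, 4)
T2 translate by (-2, 5): (4, 4) → (2, 9)
T3 rotate counter-clockwise with cos θ = -8/17, sin θ = 15/17: (2, 9) → (-151/17, -42/17)

T(p) = (-151/17, -42/17)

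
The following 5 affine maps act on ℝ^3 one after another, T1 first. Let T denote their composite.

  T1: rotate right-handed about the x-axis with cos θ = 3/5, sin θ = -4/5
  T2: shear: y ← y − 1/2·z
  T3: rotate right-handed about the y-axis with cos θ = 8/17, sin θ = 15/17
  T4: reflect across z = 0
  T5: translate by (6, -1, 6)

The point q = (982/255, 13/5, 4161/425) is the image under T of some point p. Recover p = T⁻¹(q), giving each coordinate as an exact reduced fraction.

p = (7/3, 4, -4/5)

T1 = [1 0 0 0; 0 3/5 4/5 0; 0 -4/5 3/5 0; 0 0 0 1]
T2·T1 = [1 0 0 0; 0 1 1/2 0; 0 -4/5 3/5 0; 0 0 0 1]
T3·…·T1 = [8/17 -12/17 9/17 0; 0 1 1/2 0; -15/17 -32/85 24/85 0; 0 0 0 1]
T4·…·T1 = [8/17 -12/17 9/17 0; 0 1 1/2 0; 15/17 32/85 -24/85 0; 0 0 0 1]
T5·…·T1 = [8/17 -12/17 9/17 6; 0 1 1/2 -1; 15/17 32/85 -24/85 6; 0 0 0 1]
det M = -1; M⁻¹ = [8/17 0 15/17 -138/17; -15/34 3/5 4/17 156/85; 15/17 4/5 -8/17 -142/85; 0 0 0 1]
M⁻¹ · (982/255, 13/5, 4161/425)ᵀ = (7/3, 4, -4/5)ᵀ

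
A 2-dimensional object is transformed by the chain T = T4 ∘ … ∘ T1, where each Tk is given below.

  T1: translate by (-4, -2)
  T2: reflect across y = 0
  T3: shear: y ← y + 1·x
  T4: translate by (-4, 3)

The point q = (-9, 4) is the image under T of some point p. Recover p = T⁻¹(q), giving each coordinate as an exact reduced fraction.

p = (-1, -4)

T1 = [1 0 -4; 0 1 -2; 0 0 1]
T2·T1 = [1 0 -4; 0 -1 2; 0 0 1]
T3·…·T1 = [1 0 -4; 1 -1 -2; 0 0 1]
T4·…·T1 = [1 0 -8; 1 -1 1; 0 0 1]
det M = -1; M⁻¹ = [1 0 8; 1 -1 9; 0 0 1]
M⁻¹ · (-9, 4)ᵀ = (-1, -4)ᵀ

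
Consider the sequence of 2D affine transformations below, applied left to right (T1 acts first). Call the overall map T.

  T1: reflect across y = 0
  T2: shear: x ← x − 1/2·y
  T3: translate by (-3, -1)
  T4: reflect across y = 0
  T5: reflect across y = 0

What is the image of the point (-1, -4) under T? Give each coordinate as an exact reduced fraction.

T(p) = (-6, 3)

T1 reflect across y = 0: (-1, -4) → (-1, 4)
T2 shear: x ← x − 1/2·y: (-1, 4) → (-3, 4)
T3 translate by (-3, -1): (-3, 4) → (-6, 3)
T4 reflect across y = 0: (-6, 3) → (-6, -3)
T5 reflect across y = 0: (-6, -3) → (-6, 3)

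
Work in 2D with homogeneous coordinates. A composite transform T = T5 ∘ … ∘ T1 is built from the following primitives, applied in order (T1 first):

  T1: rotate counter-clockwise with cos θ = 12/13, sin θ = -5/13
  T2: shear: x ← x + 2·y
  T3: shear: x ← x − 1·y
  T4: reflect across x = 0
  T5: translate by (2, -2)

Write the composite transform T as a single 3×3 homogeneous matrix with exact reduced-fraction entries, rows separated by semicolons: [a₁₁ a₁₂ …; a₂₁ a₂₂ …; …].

T = [-7/13 -17/13 2; -5/13 12/13 -2; 0 0 1]

T1 = [12/13 5/13 0; -5/13 12/13 0; 0 0 1]
T2·T1 = [2/13 29/13 0; -5/13 12/13 0; 0 0 1]
T3·…·T1 = [7/13 17/13 0; -5/13 12/13 0; 0 0 1]
T4·…·T1 = [-7/13 -17/13 0; -5/13 12/13 0; 0 0 1]
T5·…·T1 = [-7/13 -17/13 2; -5/13 12/13 -2; 0 0 1]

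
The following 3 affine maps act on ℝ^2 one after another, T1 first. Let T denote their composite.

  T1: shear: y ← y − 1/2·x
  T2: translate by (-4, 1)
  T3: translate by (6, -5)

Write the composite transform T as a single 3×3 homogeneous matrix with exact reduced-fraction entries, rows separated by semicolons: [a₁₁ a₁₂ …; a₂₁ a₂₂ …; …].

T = [1 0 2; -1/2 1 -4; 0 0 1]

T1 = [1 0 0; -1/2 1 0; 0 0 1]
T2·T1 = [1 0 -4; -1/2 1 1; 0 0 1]
T3·…·T1 = [1 0 2; -1/2 1 -4; 0 0 1]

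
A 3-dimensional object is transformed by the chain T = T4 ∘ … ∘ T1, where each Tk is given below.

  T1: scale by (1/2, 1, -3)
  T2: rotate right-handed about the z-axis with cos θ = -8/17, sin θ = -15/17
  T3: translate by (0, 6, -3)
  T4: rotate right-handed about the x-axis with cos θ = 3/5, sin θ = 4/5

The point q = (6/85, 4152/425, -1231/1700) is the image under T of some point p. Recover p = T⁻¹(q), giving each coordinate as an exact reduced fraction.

p = (6/5, 2/5, 7/4)

T1 = [1/2 0 0 0; 0 1 0 0; 0 0 -3 0; 0 0 0 1]
T2·T1 = [-4/17 15/17 0 0; -15/34 -8/17 0 0; 0 0 -3 0; 0 0 0 1]
T3·…·T1 = [-4/17 15/17 0 0; -15/34 -8/17 0 6; 0 0 -3 -3; 0 0 0 1]
T4·…·T1 = [-4/17 15/17 0 0; -9/34 -24/85 12/5 6; -6/17 -32/85 -9/5 3; 0 0 0 1]
det M = -3/2; M⁻¹ = [-16/17 -18/17 -24/17 180/17; 15/17 -24/85 -32/85 48/17; 0 4/15 -1/5 -1; 0 0 0 1]
M⁻¹ · (6/85, 4152/425, -1231/1700)ᵀ = (6/5, 2/5, 7/4)ᵀ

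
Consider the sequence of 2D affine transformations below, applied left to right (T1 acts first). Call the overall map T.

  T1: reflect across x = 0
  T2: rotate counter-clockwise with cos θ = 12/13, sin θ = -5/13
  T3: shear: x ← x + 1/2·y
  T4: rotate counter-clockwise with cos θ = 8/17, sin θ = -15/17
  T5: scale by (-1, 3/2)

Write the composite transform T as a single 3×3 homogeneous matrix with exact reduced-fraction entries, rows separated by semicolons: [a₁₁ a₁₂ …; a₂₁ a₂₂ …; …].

T1 = [-1 0 0; 0 1 0; 0 0 1]
T2·T1 = [-12/13 5/13 0; 5/13 12/13 0; 0 0 1]
T3·…·T1 = [-19/26 11/13 0; 5/13 12/13 0; 0 0 1]
T4·…·T1 = [-1/221 268/221 0; 365/442 -69/221 0; 0 0 1]
T5·…·T1 = [1/221 -268/221 0; 1095/884 -207/442 0; 0 0 1]

T = [1/221 -268/221 0; 1095/884 -207/442 0; 0 0 1]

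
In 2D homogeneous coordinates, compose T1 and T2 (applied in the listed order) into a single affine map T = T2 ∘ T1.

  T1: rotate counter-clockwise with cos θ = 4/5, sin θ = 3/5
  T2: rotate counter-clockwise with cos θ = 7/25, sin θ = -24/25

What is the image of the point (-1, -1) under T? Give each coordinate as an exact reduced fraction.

T(p) = (-7/5, -1/5)

T1 rotate counter-clockwise with cos θ = 4/5, sin θ = 3/5: (-1, -1) → (-1/5, -7/5)
T2 rotate counter-clockwise with cos θ = 7/25, sin θ = -24/25: (-1/5, -7/5) → (-7/5, -1/5)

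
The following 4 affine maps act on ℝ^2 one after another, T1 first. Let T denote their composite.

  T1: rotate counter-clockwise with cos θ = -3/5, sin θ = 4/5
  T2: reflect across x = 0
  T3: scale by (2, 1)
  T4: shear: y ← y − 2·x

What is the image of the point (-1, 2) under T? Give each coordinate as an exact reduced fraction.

T(p) = (2, -6)

T1 rotate counter-clockwise with cos θ = -3/5, sin θ = 4/5: (-1, 2) → (-1, -2)
T2 reflect across x = 0: (-1, -2) → (1, -2)
T3 scale by (2, 1): (1, -2) → (2, -2)
T4 shear: y ← y − 2·x: (2, -2) → (2, -6)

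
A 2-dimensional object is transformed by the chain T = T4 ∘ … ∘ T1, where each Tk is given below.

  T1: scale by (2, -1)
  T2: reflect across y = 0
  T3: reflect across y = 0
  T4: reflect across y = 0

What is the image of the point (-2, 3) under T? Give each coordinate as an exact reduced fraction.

T1 scale by (2, -1): (-2, 3) → (-4, -3)
T2 reflect across y = 0: (-4, -3) → (-4, 3)
T3 reflect across y = 0: (-4, 3) → (-4, -3)
T4 reflect across y = 0: (-4, -3) → (-4, 3)

T(p) = (-4, 3)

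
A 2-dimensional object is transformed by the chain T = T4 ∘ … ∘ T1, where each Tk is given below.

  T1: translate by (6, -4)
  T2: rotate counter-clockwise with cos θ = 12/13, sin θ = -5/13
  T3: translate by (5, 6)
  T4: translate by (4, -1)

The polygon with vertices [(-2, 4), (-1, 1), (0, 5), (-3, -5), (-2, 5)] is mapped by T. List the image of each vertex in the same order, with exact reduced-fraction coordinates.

image vertices: (165/13, 45/13), (162/13, 4/13), (194/13, 47/13), (108/13, -58/13), (170/13, 57/13)

T1 translate by (6, -4): (-2, 4) → (4, 0); (-1, 1) → (5, -3); (0, 5) → (6, 1); (-3, -5) → (3, -9); (-2, 5) → (4, 1)
T2 rotate counter-clockwise with cos θ = 12/13, sin θ = -5/13: (4, 0) → (48/13, -20/13); (5, -3) → (45/13, -61/13); (6, 1) → (77/13, -18/13); (3, -9) → (-9/13, -123/13); (4, 1) → (53/13, -8/13)
T3 translate by (5, 6): (48/13, -20/13) → (113/13, 58/13); (45/13, -61/13) → (110/13, 17/13); (77/13, -18/13) → (142/13, 60/13); (-9/13, -123/13) → (56/13, -45/13); (53/13, -8/13) → (118/13, 70/13)
T4 translate by (4, -1): (113/13, 58/13) → (165/13, 45/13); (110/13, 17/13) → (162/13, 4/13); (142/13, 60/13) → (194/13, 47/13); (56/13, -45/13) → (108/13, -58/13); (118/13, 70/13) → (170/13, 57/13)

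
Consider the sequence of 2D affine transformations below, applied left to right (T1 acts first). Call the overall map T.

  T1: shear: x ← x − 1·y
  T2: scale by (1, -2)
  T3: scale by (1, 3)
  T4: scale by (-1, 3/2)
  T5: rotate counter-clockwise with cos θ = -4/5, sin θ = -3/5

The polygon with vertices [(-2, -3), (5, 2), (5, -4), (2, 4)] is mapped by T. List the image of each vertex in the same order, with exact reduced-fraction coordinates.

image vertices: (17, -21), (-42/5, 81/5), (144/5, -117/5), (-116/5, 138/5)

T1 shear: x ← x − 1·y: (-2, -3) → (1, -3); (5, 2) → (3, 2); (5, -4) → (9, -4); (2, 4) → (-2, 4)
T2 scale by (1, -2): (1, -3) → (1, 6); (3, 2) → (3, -4); (9, -4) → (9, 8); (-2, 4) → (-2, -8)
T3 scale by (1, 3): (1, 6) → (1, 18); (3, -4) → (3, -12); (9, 8) → (9, 24); (-2, -8) → (-2, -24)
T4 scale by (-1, 3/2): (1, 18) → (-1, 27); (3, -12) → (-3, -18); (9, 24) → (-9, 36); (-2, -24) → (2, -36)
T5 rotate counter-clockwise with cos θ = -4/5, sin θ = -3/5: (-1, 27) → (17, -21); (-3, -18) → (-42/5, 81/5); (-9, 36) → (144/5, -117/5); (2, -36) → (-116/5, 138/5)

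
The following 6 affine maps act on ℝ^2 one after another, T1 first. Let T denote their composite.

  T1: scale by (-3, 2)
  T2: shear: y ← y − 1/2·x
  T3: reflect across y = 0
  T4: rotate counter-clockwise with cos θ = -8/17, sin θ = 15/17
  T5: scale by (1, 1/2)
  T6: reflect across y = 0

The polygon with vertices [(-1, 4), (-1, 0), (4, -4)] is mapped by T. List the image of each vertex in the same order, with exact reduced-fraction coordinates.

image vertices: (147/34, -97/34), (-93/34, -33/34), (66/17, 98/17)

T1 scale by (-3, 2): (-1, 4) → (3, 8); (-1, 0) → (3, 0); (4, -4) → (-12, -8)
T2 shear: y ← y − 1/2·x: (3, 8) → (3, 13/2); (3, 0) → (3, -3/2); (-12, -8) → (-12, -2)
T3 reflect across y = 0: (3, 13/2) → (3, -13/2); (3, -3/2) → (3, 3/2); (-12, -2) → (-12, 2)
T4 rotate counter-clockwise with cos θ = -8/17, sin θ = 15/17: (3, -13/2) → (147/34, 97/17); (3, 3/2) → (-93/34, 33/17); (-12, 2) → (66/17, -196/17)
T5 scale by (1, 1/2): (147/34, 97/17) → (147/34, 97/34); (-93/34, 33/17) → (-93/34, 33/34); (66/17, -196/17) → (66/17, -98/17)
T6 reflect across y = 0: (147/34, 97/34) → (147/34, -97/34); (-93/34, 33/34) → (-93/34, -33/34); (66/17, -98/17) → (66/17, 98/17)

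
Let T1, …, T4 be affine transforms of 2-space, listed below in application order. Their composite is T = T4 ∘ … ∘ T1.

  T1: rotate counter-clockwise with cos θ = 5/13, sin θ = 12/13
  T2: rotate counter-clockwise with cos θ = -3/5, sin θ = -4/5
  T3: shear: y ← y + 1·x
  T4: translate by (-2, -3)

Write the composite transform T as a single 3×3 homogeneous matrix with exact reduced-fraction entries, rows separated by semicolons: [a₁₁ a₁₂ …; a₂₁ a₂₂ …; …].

T = [33/65 56/65 -2; -23/65 89/65 -3; 0 0 1]

T1 = [5/13 -12/13 0; 12/13 5/13 0; 0 0 1]
T2·T1 = [33/65 56/65 0; -56/65 33/65 0; 0 0 1]
T3·…·T1 = [33/65 56/65 0; -23/65 89/65 0; 0 0 1]
T4·…·T1 = [33/65 56/65 -2; -23/65 89/65 -3; 0 0 1]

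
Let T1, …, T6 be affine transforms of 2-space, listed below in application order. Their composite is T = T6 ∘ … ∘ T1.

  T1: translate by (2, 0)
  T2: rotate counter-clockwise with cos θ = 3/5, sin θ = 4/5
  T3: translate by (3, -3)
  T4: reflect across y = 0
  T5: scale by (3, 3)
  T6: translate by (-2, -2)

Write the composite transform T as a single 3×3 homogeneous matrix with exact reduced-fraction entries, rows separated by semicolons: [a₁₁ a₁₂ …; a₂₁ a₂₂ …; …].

T = [9/5 -12/5 53/5; -12/5 -9/5 11/5; 0 0 1]

T1 = [1 0 2; 0 1 0; 0 0 1]
T2·T1 = [3/5 -4/5 6/5; 4/5 3/5 8/5; 0 0 1]
T3·…·T1 = [3/5 -4/5 21/5; 4/5 3/5 -7/5; 0 0 1]
T4·…·T1 = [3/5 -4/5 21/5; -4/5 -3/5 7/5; 0 0 1]
T5·…·T1 = [9/5 -12/5 63/5; -12/5 -9/5 21/5; 0 0 1]
T6·…·T1 = [9/5 -12/5 53/5; -12/5 -9/5 11/5; 0 0 1]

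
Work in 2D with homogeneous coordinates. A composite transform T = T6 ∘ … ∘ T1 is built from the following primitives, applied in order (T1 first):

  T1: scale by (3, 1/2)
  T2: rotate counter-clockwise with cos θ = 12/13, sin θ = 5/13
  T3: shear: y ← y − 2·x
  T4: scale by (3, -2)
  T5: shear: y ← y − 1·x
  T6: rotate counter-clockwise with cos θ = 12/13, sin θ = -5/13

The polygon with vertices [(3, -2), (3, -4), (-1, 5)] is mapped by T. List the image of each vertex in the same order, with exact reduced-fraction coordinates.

T1 scale by (3, 1/2): (3, -2) → (9, -1); (3, -4) → (9, -2); (-1, 5) → (-3, 5/2)
T2 rotate counter-clockwise with cos θ = 12/13, sin θ = 5/13: (9, -1) → (113/13, 33/13); (9, -2) → (118/13, 21/13); (-3, 5/2) → (-97/26, 15/13)
T3 shear: y ← y − 2·x: (113/13, 33/13) → (113/13, -193/13); (118/13, 21/13) → (118/13, -215/13); (-97/26, 15/13) → (-97/26, 112/13)
T4 scale by (3, -2): (113/13, -193/13) → (339/13, 386/13); (118/13, -215/13) → (354/13, 430/13); (-97/26, 112/13) → (-291/26, -224/13)
T5 shear: y ← y − 1·x: (339/13, 386/13) → (339/13, 47/13); (354/13, 430/13) → (354/13, 76/13); (-291/26, -224/13) → (-291/26, -157/26)
T6 rotate counter-clockwise with cos θ = 12/13, sin θ = -5/13: (339/13, 47/13) → (331/13, -87/13); (354/13, 76/13) → (356/13, -66/13); (-291/26, -157/26) → (-329/26, -33/26)

image vertices: (331/13, -87/13), (356/13, -66/13), (-329/26, -33/26)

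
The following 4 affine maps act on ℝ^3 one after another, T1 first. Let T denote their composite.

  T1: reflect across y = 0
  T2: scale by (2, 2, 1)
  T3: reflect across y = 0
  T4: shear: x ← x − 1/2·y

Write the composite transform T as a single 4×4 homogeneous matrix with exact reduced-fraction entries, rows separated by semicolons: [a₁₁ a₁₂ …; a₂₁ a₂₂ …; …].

T = [2 -1 0 0; 0 2 0 0; 0 0 1 0; 0 0 0 1]

T1 = [1 0 0 0; 0 -1 0 0; 0 0 1 0; 0 0 0 1]
T2·T1 = [2 0 0 0; 0 -2 0 0; 0 0 1 0; 0 0 0 1]
T3·…·T1 = [2 0 0 0; 0 2 0 0; 0 0 1 0; 0 0 0 1]
T4·…·T1 = [2 -1 0 0; 0 2 0 0; 0 0 1 0; 0 0 0 1]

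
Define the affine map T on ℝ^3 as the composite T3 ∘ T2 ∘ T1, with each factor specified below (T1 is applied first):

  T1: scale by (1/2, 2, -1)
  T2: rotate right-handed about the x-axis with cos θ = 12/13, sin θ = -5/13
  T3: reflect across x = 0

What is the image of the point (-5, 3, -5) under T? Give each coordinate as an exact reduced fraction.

T1 scale by (1/2, 2, -1): (-5, 3, -5) → (-5/2, 6, 5)
T2 rotate right-handed about the x-axis with cos θ = 12/13, sin θ = -5/13: (-5/2, 6, 5) → (-5/2, 97/13, 30/13)
T3 reflect across x = 0: (-5/2, 97/13, 30/13) → (5/2, 97/13, 30/13)

T(p) = (5/2, 97/13, 30/13)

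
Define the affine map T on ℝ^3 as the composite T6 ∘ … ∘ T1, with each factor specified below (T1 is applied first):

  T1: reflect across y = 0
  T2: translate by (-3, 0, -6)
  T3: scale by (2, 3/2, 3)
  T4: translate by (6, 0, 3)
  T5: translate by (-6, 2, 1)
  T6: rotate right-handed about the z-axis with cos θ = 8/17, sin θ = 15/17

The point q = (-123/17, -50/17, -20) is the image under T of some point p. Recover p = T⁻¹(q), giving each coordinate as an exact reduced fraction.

T1 = [1 0 0 0; 0 -1 0 0; 0 0 1 0; 0 0 0 1]
T2·T1 = [1 0 0 -3; 0 -1 0 0; 0 0 1 -6; 0 0 0 1]
T3·…·T1 = [2 0 0 -6; 0 -3/2 0 0; 0 0 3 -18; 0 0 0 1]
T4·…·T1 = [2 0 0 0; 0 -3/2 0 0; 0 0 3 -15; 0 0 0 1]
T5·…·T1 = [2 0 0 -6; 0 -3/2 0 2; 0 0 3 -14; 0 0 0 1]
T6·…·T1 = [16/17 45/34 0 -78/17; 30/17 -12/17 0 -74/17; 0 0 3 -14; 0 0 0 1]
det M = -9; M⁻¹ = [4/17 15/34 0 3; 10/17 -16/51 0 4/3; 0 0 1/3 14/3; 0 0 0 1]
M⁻¹ · (-123/17, -50/17, -20)ᵀ = (0, -2, -2)ᵀ

p = (0, -2, -2)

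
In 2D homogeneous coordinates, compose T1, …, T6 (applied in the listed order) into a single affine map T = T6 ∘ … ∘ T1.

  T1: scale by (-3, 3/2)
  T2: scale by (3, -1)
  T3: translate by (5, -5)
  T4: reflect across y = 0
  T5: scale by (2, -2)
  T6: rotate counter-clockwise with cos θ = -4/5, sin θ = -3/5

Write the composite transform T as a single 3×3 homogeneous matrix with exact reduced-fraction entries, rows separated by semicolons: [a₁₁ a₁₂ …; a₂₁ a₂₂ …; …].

T1 = [-3 0 0; 0 3/2 0; 0 0 1]
T2·T1 = [-9 0 0; 0 -3/2 0; 0 0 1]
T3·…·T1 = [-9 0 5; 0 -3/2 -5; 0 0 1]
T4·…·T1 = [-9 0 5; 0 3/2 5; 0 0 1]
T5·…·T1 = [-18 0 10; 0 -3 -10; 0 0 1]
T6·…·T1 = [72/5 -9/5 -14; 54/5 12/5 2; 0 0 1]

T = [72/5 -9/5 -14; 54/5 12/5 2; 0 0 1]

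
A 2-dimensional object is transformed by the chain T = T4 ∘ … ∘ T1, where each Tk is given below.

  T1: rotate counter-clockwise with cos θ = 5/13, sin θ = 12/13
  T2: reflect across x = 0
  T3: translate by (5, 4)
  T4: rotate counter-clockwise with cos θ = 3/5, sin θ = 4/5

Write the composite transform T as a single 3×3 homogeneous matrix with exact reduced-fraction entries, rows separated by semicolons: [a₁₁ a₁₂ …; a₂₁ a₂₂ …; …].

T = [-63/65 16/65 -1/5; 16/65 63/65 32/5; 0 0 1]

T1 = [5/13 -12/13 0; 12/13 5/13 0; 0 0 1]
T2·T1 = [-5/13 12/13 0; 12/13 5/13 0; 0 0 1]
T3·…·T1 = [-5/13 12/13 5; 12/13 5/13 4; 0 0 1]
T4·…·T1 = [-63/65 16/65 -1/5; 16/65 63/65 32/5; 0 0 1]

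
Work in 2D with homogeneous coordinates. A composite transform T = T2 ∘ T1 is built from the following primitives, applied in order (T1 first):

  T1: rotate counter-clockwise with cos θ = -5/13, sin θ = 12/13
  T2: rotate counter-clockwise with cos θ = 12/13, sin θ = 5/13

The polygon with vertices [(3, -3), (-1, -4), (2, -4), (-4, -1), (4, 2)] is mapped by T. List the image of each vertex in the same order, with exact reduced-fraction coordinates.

image vertices: (-3/169, 717/169), (596/169, 361/169), (236/169, 718/169), (599/169, -356/169), (-718/169, 236/169)

T1 rotate counter-clockwise with cos θ = -5/13, sin θ = 12/13: (3, -3) → (21/13, 51/13); (-1, -4) → (53/13, 8/13); (2, -4) → (38/13, 44/13); (-4, -1) → (32/13, -43/13); (4, 2) → (-44/13, 38/13)
T2 rotate counter-clockwise with cos θ = 12/13, sin θ = 5/13: (21/13, 51/13) → (-3/169, 717/169); (53/13, 8/13) → (596/169, 361/169); (38/13, 44/13) → (236/169, 718/169); (32/13, -43/13) → (599/169, -356/169); (-44/13, 38/13) → (-718/169, 236/169)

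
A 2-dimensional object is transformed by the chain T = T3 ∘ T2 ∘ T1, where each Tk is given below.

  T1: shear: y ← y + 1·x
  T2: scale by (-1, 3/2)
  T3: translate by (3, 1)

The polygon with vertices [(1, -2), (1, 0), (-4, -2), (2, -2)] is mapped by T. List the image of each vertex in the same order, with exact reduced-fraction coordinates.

image vertices: (2, -1/2), (2, 5/2), (7, -8), (1, 1)

T1 shear: y ← y + 1·x: (1, -2) → (1, -1); (1, 0) → (1, 1); (-4, -2) → (-4, -6); (2, -2) → (2, 0)
T2 scale by (-1, 3/2): (1, -1) → (-1, -3/2); (1, 1) → (-1, 3/2); (-4, -6) → (4, -9); (2, 0) → (-2, 0)
T3 translate by (3, 1): (-1, -3/2) → (2, -1/2); (-1, 3/2) → (2, 5/2); (4, -9) → (7, -8); (-2, 0) → (1, 1)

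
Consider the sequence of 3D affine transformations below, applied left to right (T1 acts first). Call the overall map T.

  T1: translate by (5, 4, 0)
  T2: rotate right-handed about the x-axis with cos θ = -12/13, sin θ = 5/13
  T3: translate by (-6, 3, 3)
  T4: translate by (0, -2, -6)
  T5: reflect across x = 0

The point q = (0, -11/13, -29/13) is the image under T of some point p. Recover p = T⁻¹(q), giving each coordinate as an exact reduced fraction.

p = (1, -2, 0)

T1 = [1 0 0 5; 0 1 0 4; 0 0 1 0; 0 0 0 1]
T2·T1 = [1 0 0 5; 0 -12/13 -5/13 -48/13; 0 5/13 -12/13 20/13; 0 0 0 1]
T3·…·T1 = [1 0 0 -1; 0 -12/13 -5/13 -9/13; 0 5/13 -12/13 59/13; 0 0 0 1]
T4·…·T1 = [1 0 0 -1; 0 -12/13 -5/13 -35/13; 0 5/13 -12/13 -19/13; 0 0 0 1]
T5·…·T1 = [-1 0 0 1; 0 -12/13 -5/13 -35/13; 0 5/13 -12/13 -19/13; 0 0 0 1]
det M = -1; M⁻¹ = [-1 0 0 1; 0 -12/13 5/13 -25/13; 0 -5/13 -12/13 -31/13; 0 0 0 1]
M⁻¹ · (0, -11/13, -29/13)ᵀ = (1, -2, 0)ᵀ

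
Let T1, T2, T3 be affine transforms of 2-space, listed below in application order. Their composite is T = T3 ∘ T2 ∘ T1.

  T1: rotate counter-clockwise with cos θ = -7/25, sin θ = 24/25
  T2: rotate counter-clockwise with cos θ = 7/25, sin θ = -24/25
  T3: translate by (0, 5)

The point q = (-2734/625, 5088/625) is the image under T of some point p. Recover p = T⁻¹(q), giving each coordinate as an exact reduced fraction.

T1 = [-7/25 -24/25 0; 24/25 -7/25 0; 0 0 1]
T2·T1 = [527/625 -336/625 0; 336/625 527/625 0; 0 0 1]
T3·…·T1 = [527/625 -336/625 0; 336/625 527/625 5; 0 0 1]
det M = 1; M⁻¹ = [527/625 336/625 -336/125; -336/625 527/625 -527/125; 0 0 1]
M⁻¹ · (-2734/625, 5088/625)ᵀ = (-2, 5)ᵀ

p = (-2, 5)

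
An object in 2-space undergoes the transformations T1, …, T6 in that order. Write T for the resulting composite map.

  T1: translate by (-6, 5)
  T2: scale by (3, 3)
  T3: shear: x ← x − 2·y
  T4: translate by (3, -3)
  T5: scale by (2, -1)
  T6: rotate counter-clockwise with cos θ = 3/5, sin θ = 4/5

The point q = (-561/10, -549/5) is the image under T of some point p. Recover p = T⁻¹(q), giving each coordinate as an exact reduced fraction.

p = (3/4, 3)

T1 = [1 0 -6; 0 1 5; 0 0 1]
T2·T1 = [3 0 -18; 0 3 15; 0 0 1]
T3·…·T1 = [3 -6 -48; 0 3 15; 0 0 1]
T4·…·T1 = [3 -6 -45; 0 3 12; 0 0 1]
T5·…·T1 = [6 -12 -90; 0 -3 -12; 0 0 1]
T6·…·T1 = [18/5 -24/5 -222/5; 24/5 -57/5 -396/5; 0 0 1]
det M = -18; M⁻¹ = [19/30 -4/15 7; 4/15 -1/5 -4; 0 0 1]
M⁻¹ · (-561/10, -549/5)ᵀ = (3/4, 3)ᵀ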